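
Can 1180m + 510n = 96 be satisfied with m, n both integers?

gcd(1180, 510):
  1180 = 2·510 + 160
  510 = 3·160 + 30
  160 = 5·30 + 10
  30 = 3·10
so gcd(1180, 510) = 10.
10 does not divide 96 (remainder 6), so no integer solutions.

no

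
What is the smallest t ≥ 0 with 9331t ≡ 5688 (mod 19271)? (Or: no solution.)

gcd(19271, 9331):
  19271 = 2×9331 + 609
  9331 = 15×609 + 196
  609 = 3×196 + 21
  196 = 9×21 + 7
  21 = 3×7
so gcd(19271, 9331) = 7.
7 does not divide 5688, so the congruence has no solution.

no solution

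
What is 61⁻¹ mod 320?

21

gcd(320, 61) = 1  (320 = 5·61 + 15, 61 = 4·15 + 1, 15 = 15·1).
Back-substituting, 61·(21) + 320·(-4) = 1.
So 61·21 ≡ 1 (mod 320), and 21 mod 320 = 21.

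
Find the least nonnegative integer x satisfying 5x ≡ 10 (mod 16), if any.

2

gcd(16, 5) = 1  (16 = 3×5 + 1, 5 = 5×1).
1 divides 10, so solutions exist.
Back-substituting, 5×(-3) + 16×(1) = 1.
So 5×(-3) ≡ 1 (mod 16); multiply by 10: x ≡ -30 (mod 16).
Smallest nonnegative: x = -30 mod 16 = 2.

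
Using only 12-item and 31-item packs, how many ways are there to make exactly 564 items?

Need nonnegative integers with 12j + 31k = 564.
gcd(12, 31) = 1, and 12·(13) + 31·(-5) = 1.
So (j₀, k₀) = (7332, -2820); general j = 7332 + 31t, k = -2820 - 12t.
j ≥ 0 ⇒ t ≥ -236; k ≥ 0 ⇒ t ≤ -235. That's 2 values of t.

2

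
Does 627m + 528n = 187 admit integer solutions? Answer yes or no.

no

gcd(627, 528) = 33  (627 = 1*528 + 99, 528 = 5*99 + 33, 99 = 3*33).
33 does not divide 187 (remainder 22), so no integer solutions.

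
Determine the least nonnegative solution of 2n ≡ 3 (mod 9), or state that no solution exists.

6

gcd(9, 2) = 1.
1 divides 3, so solutions exist.
By Bézout, 2×(-4) + 9×(1) = 1.
So 2×(-4) ≡ 1 (mod 9); multiply by 3: n ≡ -12 (mod 9).
Smallest nonnegative: n = -12 mod 9 = 6.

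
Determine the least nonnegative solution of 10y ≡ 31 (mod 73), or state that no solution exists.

gcd(73, 10) = 1  (73 = 7*10 + 3, 10 = 3*3 + 1, 3 = 3*1).
1 divides 31, so solutions exist.
Back-substituting, 10*(22) + 73*(-3) = 1.
So 10*(22) ≡ 1 (mod 73); multiply by 31: y ≡ 682 (mod 73).
Smallest nonnegative: y = 682 mod 73 = 25.

25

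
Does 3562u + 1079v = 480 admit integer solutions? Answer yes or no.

no

gcd(3562, 1079):
  3562 = 3*1079 + 325
  1079 = 3*325 + 104
  325 = 3*104 + 13
  104 = 8*13
so gcd(3562, 1079) = 13.
13 does not divide 480 (remainder 12), so no integer solutions.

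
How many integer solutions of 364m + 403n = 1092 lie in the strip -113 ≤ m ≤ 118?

7

gcd(403, 364) = 13  (403 = 1·364 + 39, 364 = 9·39 + 13, 39 = 3·13).
Back-substituting, 364·(10) + 403·(-9) = 13.
Scale by 84: particular solution (840, -756); reduce m mod 31: (3, 0).
General solution: m = 3 + 31t, n = 0 - 28t for integer t.
-113 ≤ 3 + 31t ≤ 118 gives t ∈ [-3, 3], which is 7 values.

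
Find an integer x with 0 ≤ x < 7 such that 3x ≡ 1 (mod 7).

5

gcd(7, 3):
  7 = 2×3 + 1
  3 = 3×1
so gcd(7, 3) = 1.
Back-substitute for Bézout coefficients:
  1 = 7 - 2×3
  ... = 3×(-2) + 7×(1)
So 3×-2 ≡ 1 (mod 7), and -2 mod 7 = 5.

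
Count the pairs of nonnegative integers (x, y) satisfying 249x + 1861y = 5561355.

gcd(1861, 249):
  1861 = 7*249 + 118
  249 = 2*118 + 13
  118 = 9*13 + 1
  13 = 13*1
so gcd(1861, 249) = 1.
Back-substitute for Bézout coefficients:
  1 = 118 - 9*13
  ... = 249*(-142) + 1861*(19)
Scale by 5561355: one solution is (-789712410, 105665745). Reduce x mod 1861: (1079, 2844).
General: x = 1079 + 1861t, y = 2844 - 249t.
x ≥ 0 ⇒ t ≥ 0; y ≥ 0 ⇒ t ≤ 11. So t ∈ [0, 11]: 12 solutions.

12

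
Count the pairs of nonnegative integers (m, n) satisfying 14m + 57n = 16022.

gcd(57, 14):
  57 = 4×14 + 1
  14 = 14×1
so gcd(57, 14) = 1.
Back-substitute for Bézout coefficients:
  1 = 57 - 4×14
  ... = 14×(-4) + 57×(1)
Scale by 16022: one solution is (-64088, 16022). Reduce m mod 57: (37, 272).
General: m = 37 + 57t, n = 272 - 14t.
m ≥ 0 ⇒ t ≥ 0; n ≥ 0 ⇒ t ≤ 19. So t ∈ [0, 19]: 20 solutions.

20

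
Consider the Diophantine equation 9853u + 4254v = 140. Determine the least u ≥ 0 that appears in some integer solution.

3242

gcd(9853, 4254):
  9853 = 2×4254 + 1345
  4254 = 3×1345 + 219
  1345 = 6×219 + 31
  219 = 7×31 + 2
  31 = 15×2 + 1
  2 = 2×1
so gcd(9853, 4254) = 1.
1 divides 140, so solutions exist.
Back-substitute for Bézout coefficients:
  1 = 31 - 15×2
  ... = 9853×(2059) + 4254×(-4769)
Scale by 140/1 = 140: (u₀, v₀) = (288260, -667660).
General solution: u = 288260 + 4254t, v = -667660 - 9853t for integer t.
u ≥ 0: smallest is 288260 mod 4254 = 3242 (at t = -67), with v = -7509.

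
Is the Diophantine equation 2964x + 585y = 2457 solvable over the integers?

gcd(2964, 585) = 39  (2964 = 5×585 + 39, 585 = 15×39).
39 divides 2457, so integer solutions exist.

yes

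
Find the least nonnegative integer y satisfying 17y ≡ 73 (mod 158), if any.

gcd(158, 17) = 1  (158 = 9×17 + 5, 17 = 3×5 + 2, 5 = 2×2 + 1, 2 = 2×1).
1 divides 73, so solutions exist.
Back-substituting, 17×(-65) + 158×(7) = 1.
So 17×(-65) ≡ 1 (mod 158); multiply by 73: y ≡ -4745 (mod 158).
Smallest nonnegative: y = -4745 mod 158 = 153.

153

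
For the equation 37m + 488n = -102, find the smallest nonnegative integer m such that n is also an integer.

gcd(488, 37) = 1.
1 divides -102, so solutions exist.
By Bézout, 37*(-211) + 488*(16) = 1.
Scale by -102/1 = -102: (m₀, n₀) = (21522, -1632).
General solution: m = 21522 + 488t, n = -1632 - 37t for integer t.
m ≥ 0: smallest is 21522 mod 488 = 50 (at t = -44), with n = -4.

50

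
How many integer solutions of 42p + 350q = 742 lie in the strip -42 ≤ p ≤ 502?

gcd(350, 42):
  350 = 8·42 + 14
  42 = 3·14
so gcd(350, 42) = 14.
Back-substitute for Bézout coefficients:
  14 = 350 - 8·42
  ... = 42·(-8) + 350·(1)
Scale by 53: particular solution (-424, 53); reduce p mod 25: (1, 2).
General solution: p = 1 + 25t, q = 2 - 3t for integer t.
-42 ≤ 1 + 25t ≤ 502 gives t ∈ [-1, 20], which is 22 values.

22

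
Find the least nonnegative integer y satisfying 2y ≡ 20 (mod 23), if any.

10

gcd(23, 2):
  23 = 11·2 + 1
  2 = 2·1
so gcd(23, 2) = 1.
1 divides 20, so solutions exist.
Back-substitute for Bézout coefficients:
  1 = 23 - 11·2
  ... = 2·(-11) + 23·(1)
So 2·(-11) ≡ 1 (mod 23); multiply by 20: y ≡ -220 (mod 23).
Smallest nonnegative: y = -220 mod 23 = 10.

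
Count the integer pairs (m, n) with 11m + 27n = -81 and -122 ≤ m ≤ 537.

gcd(27, 11):
  27 = 2·11 + 5
  11 = 2·5 + 1
  5 = 5·1
so gcd(27, 11) = 1.
Back-substitute for Bézout coefficients:
  1 = 11 - 2·5
  ... = 11·(5) + 27·(-2)
Scale by -81: particular solution (-405, 162); reduce m mod 27: (0, -3).
General solution: m = 0 + 27t, n = -3 - 11t for integer t.
-122 ≤ 0 + 27t ≤ 537 gives t ∈ [-4, 19], which is 24 values.

24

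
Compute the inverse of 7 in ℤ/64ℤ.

gcd(64, 7) = 1  (64 = 9·7 + 1, 7 = 7·1).
Back-substituting, 7·(-9) + 64·(1) = 1.
So 7·-9 ≡ 1 (mod 64), and -9 mod 64 = 55.

55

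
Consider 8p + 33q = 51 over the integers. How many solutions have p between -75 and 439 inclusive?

16

gcd(33, 8) = 1.
By Bézout, 8×(-4) + 33×(1) = 1.
Particular solution: (27, -5).
General solution: p = 27 + 33t, q = -5 - 8t for integer t.
-75 ≤ 27 + 33t ≤ 439 gives t ∈ [-3, 12], which is 16 values.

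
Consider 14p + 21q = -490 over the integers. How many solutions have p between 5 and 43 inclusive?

13

gcd(21, 14) = 7  (21 = 1×14 + 7, 14 = 2×7).
Back-substituting, 14×(-1) + 21×(1) = 7.
Scale by -70: particular solution (70, -70); reduce p mod 3: (1, -24).
General solution: p = 1 + 3t, q = -24 - 2t for integer t.
5 ≤ 1 + 3t ≤ 43 gives t ∈ [2, 14], which is 13 values.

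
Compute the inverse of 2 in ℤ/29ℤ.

gcd(29, 2) = 1.
By Bézout, 2×(-14) + 29×(1) = 1.
So 2×-14 ≡ 1 (mod 29), and -14 mod 29 = 15.

15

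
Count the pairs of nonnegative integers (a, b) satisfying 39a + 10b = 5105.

gcd(39, 10) = 1  (39 = 3×10 + 9, 10 = 1×9 + 1, 9 = 9×1).
Back-substituting, 39×(-1) + 10×(4) = 1.
Scale by 5105: one solution is (-5105, 20420). Reduce a mod 10: (5, 491).
General: a = 5 + 10t, b = 491 - 39t.
a ≥ 0 ⇒ t ≥ 0; b ≥ 0 ⇒ t ≤ 12. So t ∈ [0, 12]: 13 solutions.

13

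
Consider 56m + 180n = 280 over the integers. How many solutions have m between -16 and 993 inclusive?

gcd(180, 56):
  180 = 3×56 + 12
  56 = 4×12 + 8
  12 = 1×8 + 4
  8 = 2×4
so gcd(180, 56) = 4.
Back-substitute for Bézout coefficients:
  4 = 12 - 1×8
  ... = 56×(-16) + 180×(5)
Scale by 70: particular solution (-1120, 350); reduce m mod 45: (5, 0).
General solution: m = 5 + 45t, n = 0 - 14t for integer t.
-16 ≤ 5 + 45t ≤ 993 gives t ∈ [0, 21], which is 22 values.

22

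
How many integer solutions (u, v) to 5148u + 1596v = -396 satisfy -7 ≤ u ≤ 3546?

26

gcd(5148, 1596):
  5148 = 3*1596 + 360
  1596 = 4*360 + 156
  360 = 2*156 + 48
  156 = 3*48 + 12
  48 = 4*12
so gcd(5148, 1596) = 12.
Back-substitute for Bézout coefficients:
  12 = 156 - 3*48
  ... = 5148*(-31) + 1596*(100)
Scale by -33: particular solution (1023, -3300); reduce u mod 133: (92, -297).
General solution: u = 92 + 133t, v = -297 - 429t for integer t.
-7 ≤ 92 + 133t ≤ 3546 gives t ∈ [0, 25], which is 26 values.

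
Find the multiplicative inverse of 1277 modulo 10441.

8724

gcd(10441, 1277) = 1  (10441 = 8×1277 + 225, 1277 = 5×225 + 152, 225 = 1×152 + 73, 152 = 2×73 + 6, 73 = 12×6 + 1, 6 = 6×1).
Back-substituting, 1277×(-1717) + 10441×(210) = 1.
So 1277×-1717 ≡ 1 (mod 10441), and -1717 mod 10441 = 8724.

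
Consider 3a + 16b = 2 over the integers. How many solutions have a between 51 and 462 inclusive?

gcd(16, 3) = 1  (16 = 5*3 + 1, 3 = 3*1).
Back-substituting, 3*(-5) + 16*(1) = 1.
Scale by 2: particular solution (-10, 2); reduce a mod 16: (6, -1).
General solution: a = 6 + 16t, b = -1 - 3t for integer t.
51 ≤ 6 + 16t ≤ 462 gives t ∈ [3, 28], which is 26 values.

26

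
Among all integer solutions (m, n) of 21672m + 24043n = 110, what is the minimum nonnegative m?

17837

gcd(24043, 21672):
  24043 = 1×21672 + 2371
  21672 = 9×2371 + 333
  2371 = 7×333 + 40
  333 = 8×40 + 13
  40 = 3×13 + 1
  13 = 13×1
so gcd(24043, 21672) = 1.
1 divides 110, so solutions exist.
Back-substitute for Bézout coefficients:
  1 = 40 - 3×13
  ... = 21672×(-1805) + 24043×(1627)
Scale by 110/1 = 110: (m₀, n₀) = (-198550, 178970).
General solution: m = -198550 + 24043t, n = 178970 - 21672t for integer t.
m ≥ 0: smallest is -198550 mod 24043 = 17837 (at t = 9), with n = -16078.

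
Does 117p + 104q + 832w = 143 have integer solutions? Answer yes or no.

gcd(117, 104) = 13  (117 = 1×104 + 13, 104 = 8×13).
gcd(13, 832) = 13.
13 divides 143, so integer solutions exist.

yes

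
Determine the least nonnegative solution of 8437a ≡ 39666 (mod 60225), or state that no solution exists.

gcd(60225, 8437) = 11  (60225 = 7×8437 + 1166, 8437 = 7×1166 + 275, 1166 = 4×275 + 66, 275 = 4×66 + 11, 66 = 6×11).
11 divides 39666, so solutions exist.
Back-substituting, 8437×(878) + 60225×(-123) = 11.
So 8437×(878) ≡ 11 (mod 60225); multiply by 3606: a ≡ 3166068 (mod 5475).
Smallest nonnegative: a = 3166068 mod 5475 = 1518.

1518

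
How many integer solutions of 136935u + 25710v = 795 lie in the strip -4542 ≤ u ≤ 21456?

15

gcd(136935, 25710) = 15.
By Bézout, 136935·(-417) + 25710·(2221) = 15.
Particular solution: (181, -964).
General solution: u = 181 + 1714t, v = -964 - 9129t for integer t.
-4542 ≤ 181 + 1714t ≤ 21456 gives t ∈ [-2, 12], which is 15 values.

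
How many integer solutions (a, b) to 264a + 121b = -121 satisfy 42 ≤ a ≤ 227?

17

gcd(264, 121) = 11.
By Bézout, 264×(-5) + 121×(11) = 11.
Particular solution: (0, -1).
General solution: a = 0 + 11t, b = -1 - 24t for integer t.
42 ≤ 0 + 11t ≤ 227 gives t ∈ [4, 20], which is 17 values.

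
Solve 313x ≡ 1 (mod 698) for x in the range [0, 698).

gcd(698, 313):
  698 = 2·313 + 72
  313 = 4·72 + 25
  72 = 2·25 + 22
  25 = 1·22 + 3
  22 = 7·3 + 1
  3 = 3·1
so gcd(698, 313) = 1.
Back-substitute for Bézout coefficients:
  1 = 22 - 7·3
  ... = 313·(-223) + 698·(100)
So 313·-223 ≡ 1 (mod 698), and -223 mod 698 = 475.

475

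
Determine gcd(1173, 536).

gcd(1173, 536):
  1173 = 2×536 + 101
  536 = 5×101 + 31
  101 = 3×31 + 8
  31 = 3×8 + 7
  8 = 1×7 + 1
  7 = 7×1
so gcd(1173, 536) = 1.

1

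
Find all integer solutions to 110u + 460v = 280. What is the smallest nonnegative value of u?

36

gcd(460, 110):
  460 = 4×110 + 20
  110 = 5×20 + 10
  20 = 2×10
so gcd(460, 110) = 10.
10 divides 280, so solutions exist.
Back-substitute for Bézout coefficients:
  10 = 110 - 5×20
  ... = 110×(21) + 460×(-5)
Scale by 280/10 = 28: (u₀, v₀) = (588, -140).
General solution: u = 588 + 46t, v = -140 - 11t for integer t.
u ≥ 0: smallest is 588 mod 46 = 36 (at t = -12), with v = -8.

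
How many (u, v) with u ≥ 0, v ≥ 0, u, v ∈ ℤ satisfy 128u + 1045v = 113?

gcd(1045, 128) = 1  (1045 = 8*128 + 21, 128 = 6*21 + 2, 21 = 10*2 + 1, 2 = 2*1).
Back-substituting, 128*(-498) + 1045*(61) = 1.
Scale by 113: one solution is (-56274, 6893). Reduce u mod 1045: (156, -19).
General: u = 156 + 1045t, v = -19 - 128t.
u ≥ 0 ⇒ t ≥ 0; v ≥ 0 ⇒ t ≤ -1. So t ∈ [0, -1]: 0 solutions.

0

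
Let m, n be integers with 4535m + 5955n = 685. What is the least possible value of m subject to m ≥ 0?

1136

gcd(5955, 4535) = 5  (5955 = 1*4535 + 1420, 4535 = 3*1420 + 275, 1420 = 5*275 + 45, 275 = 6*45 + 5, 45 = 9*5).
5 divides 685, so solutions exist.
Back-substituting, 4535*(130) + 5955*(-99) = 5.
Scale by 685/5 = 137: (m₀, n₀) = (17810, -13563).
General solution: m = 17810 + 1191t, n = -13563 - 907t for integer t.
m ≥ 0: smallest is 17810 mod 1191 = 1136 (at t = -14), with n = -865.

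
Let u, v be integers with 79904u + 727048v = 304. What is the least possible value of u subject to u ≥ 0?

gcd(727048, 79904) = 8  (727048 = 9*79904 + 7912, 79904 = 10*7912 + 784, 7912 = 10*784 + 72, 784 = 10*72 + 64, 72 = 1*64 + 8, 64 = 8*8).
8 divides 304, so solutions exist.
Back-substituting, 79904*(-10200) + 727048*(1121) = 8.
Scale by 304/8 = 38: (u₀, v₀) = (-387600, 42598).
General solution: u = -387600 + 90881t, v = 42598 - 9988t for integer t.
u ≥ 0: smallest is -387600 mod 90881 = 66805 (at t = 5), with v = -7342.

66805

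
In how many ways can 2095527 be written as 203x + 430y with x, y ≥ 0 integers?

24

gcd(430, 203) = 1  (430 = 2·203 + 24, 203 = 8·24 + 11, 24 = 2·11 + 2, 11 = 5·2 + 1, 2 = 2·1).
Back-substituting, 203·(197) + 430·(-93) = 1.
Scale by 2095527: one solution is (412818819, -194884011). Reduce x mod 430: (329, 4718).
General: x = 329 + 430t, y = 4718 - 203t.
x ≥ 0 ⇒ t ≥ 0; y ≥ 0 ⇒ t ≤ 23. So t ∈ [0, 23]: 24 solutions.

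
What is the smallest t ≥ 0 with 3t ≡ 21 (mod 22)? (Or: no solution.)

7

gcd(22, 3):
  22 = 7×3 + 1
  3 = 3×1
so gcd(22, 3) = 1.
1 divides 21, so solutions exist.
Back-substitute for Bézout coefficients:
  1 = 22 - 7×3
  ... = 3×(-7) + 22×(1)
So 3×(-7) ≡ 1 (mod 22); multiply by 21: t ≡ -147 (mod 22).
Smallest nonnegative: t = -147 mod 22 = 7.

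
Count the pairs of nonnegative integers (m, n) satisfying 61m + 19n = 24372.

21

gcd(61, 19) = 1.
By Bézout, 61*(5) + 19*(-16) = 1.
One solution: (13, 1241).
General: m = 13 + 19t, n = 1241 - 61t.
m ≥ 0 ⇒ t ≥ 0; n ≥ 0 ⇒ t ≤ 20. So t ∈ [0, 20]: 21 solutions.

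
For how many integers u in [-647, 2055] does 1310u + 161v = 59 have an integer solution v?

17

gcd(1310, 161) = 1.
By Bézout, 1310·(22) + 161·(-179) = 1.
Particular solution: (10, -81).
General solution: u = 10 + 161t, v = -81 - 1310t for integer t.
-647 ≤ 10 + 161t ≤ 2055 gives t ∈ [-4, 12], which is 17 values.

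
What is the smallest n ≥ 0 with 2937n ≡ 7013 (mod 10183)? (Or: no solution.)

5425

gcd(10183, 2937) = 1  (10183 = 3·2937 + 1372, 2937 = 2·1372 + 193, 1372 = 7·193 + 21, 193 = 9·21 + 4, 21 = 5·4 + 1, 4 = 4·1).
1 divides 7013, so solutions exist.
Back-substituting, 2937·(-2427) + 10183·(700) = 1.
So 2937·(-2427) ≡ 1 (mod 10183); multiply by 7013: n ≡ -17020551 (mod 10183).
Smallest nonnegative: n = -17020551 mod 10183 = 5425.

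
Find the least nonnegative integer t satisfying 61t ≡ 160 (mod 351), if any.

181

gcd(351, 61):
  351 = 5·61 + 46
  61 = 1·46 + 15
  46 = 3·15 + 1
  15 = 15·1
so gcd(351, 61) = 1.
1 divides 160, so solutions exist.
Back-substitute for Bézout coefficients:
  1 = 46 - 3·15
  ... = 61·(-23) + 351·(4)
So 61·(-23) ≡ 1 (mod 351); multiply by 160: t ≡ -3680 (mod 351).
Smallest nonnegative: t = -3680 mod 351 = 181.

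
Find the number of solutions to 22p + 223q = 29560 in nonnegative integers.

gcd(223, 22) = 1.
By Bézout, 22·(71) + 223·(-7) = 1.
One solution: (107, 122).
General: p = 107 + 223t, q = 122 - 22t.
p ≥ 0 ⇒ t ≥ 0; q ≥ 0 ⇒ t ≤ 5. So t ∈ [0, 5]: 6 solutions.

6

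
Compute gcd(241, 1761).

gcd(1761, 241):
  1761 = 7·241 + 74
  241 = 3·74 + 19
  74 = 3·19 + 17
  19 = 1·17 + 2
  17 = 8·2 + 1
  2 = 2·1
so gcd(1761, 241) = 1.

1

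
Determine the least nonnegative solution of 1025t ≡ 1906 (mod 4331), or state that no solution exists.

gcd(4331, 1025) = 1  (4331 = 4×1025 + 231, 1025 = 4×231 + 101, 231 = 2×101 + 29, 101 = 3×29 + 14, 29 = 2×14 + 1, 14 = 14×1).
1 divides 1906, so solutions exist.
Back-substituting, 1025×(-300) + 4331×(71) = 1.
So 1025×(-300) ≡ 1 (mod 4331); multiply by 1906: t ≡ -571800 (mod 4331).
Smallest nonnegative: t = -571800 mod 4331 = 4223.

4223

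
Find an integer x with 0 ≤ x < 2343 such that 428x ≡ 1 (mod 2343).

1385

gcd(2343, 428) = 1.
By Bézout, 428·(-958) + 2343·(175) = 1.
So 428·-958 ≡ 1 (mod 2343), and -958 mod 2343 = 1385.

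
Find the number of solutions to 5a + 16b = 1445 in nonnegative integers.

19

gcd(16, 5):
  16 = 3*5 + 1
  5 = 5*1
so gcd(16, 5) = 1.
Back-substitute for Bézout coefficients:
  1 = 16 - 3*5
  ... = 5*(-3) + 16*(1)
Scale by 1445: one solution is (-4335, 1445). Reduce a mod 16: (1, 90).
General: a = 1 + 16t, b = 90 - 5t.
a ≥ 0 ⇒ t ≥ 0; b ≥ 0 ⇒ t ≤ 18. So t ∈ [0, 18]: 19 solutions.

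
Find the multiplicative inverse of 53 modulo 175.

142

gcd(175, 53) = 1  (175 = 3×53 + 16, 53 = 3×16 + 5, 16 = 3×5 + 1, 5 = 5×1).
Back-substituting, 53×(-33) + 175×(10) = 1.
So 53×-33 ≡ 1 (mod 175), and -33 mod 175 = 142.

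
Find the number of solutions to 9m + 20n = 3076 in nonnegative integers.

gcd(20, 9) = 1  (20 = 2*9 + 2, 9 = 4*2 + 1, 2 = 2*1).
Back-substituting, 9*(9) + 20*(-4) = 1.
Scale by 3076: one solution is (27684, -12304). Reduce m mod 20: (4, 152).
General: m = 4 + 20t, n = 152 - 9t.
m ≥ 0 ⇒ t ≥ 0; n ≥ 0 ⇒ t ≤ 16. So t ∈ [0, 16]: 17 solutions.

17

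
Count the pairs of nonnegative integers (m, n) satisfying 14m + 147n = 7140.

25

gcd(147, 14) = 7  (147 = 10·14 + 7, 14 = 2·7).
Back-substituting, 14·(-10) + 147·(1) = 7.
Scale by 1020: one solution is (-10200, 1020). Reduce m mod 21: (6, 48).
General: m = 6 + 21t, n = 48 - 2t.
m ≥ 0 ⇒ t ≥ 0; n ≥ 0 ⇒ t ≤ 24. So t ∈ [0, 24]: 25 solutions.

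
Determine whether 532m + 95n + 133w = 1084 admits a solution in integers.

no

gcd(532, 95):
  532 = 5×95 + 57
  95 = 1×57 + 38
  57 = 1×38 + 19
  38 = 2×19
so gcd(532, 95) = 19.
gcd(19, 133) = 19.
19 does not divide 1084 (remainder 1), so no integer solutions.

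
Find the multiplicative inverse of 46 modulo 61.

4

gcd(61, 46):
  61 = 1·46 + 15
  46 = 3·15 + 1
  15 = 15·1
so gcd(61, 46) = 1.
Back-substitute for Bézout coefficients:
  1 = 46 - 3·15
  ... = 46·(4) + 61·(-3)
So 46·4 ≡ 1 (mod 61), and 4 mod 61 = 4.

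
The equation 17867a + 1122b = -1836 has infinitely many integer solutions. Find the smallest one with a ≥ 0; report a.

48

gcd(17867, 1122):
  17867 = 15*1122 + 1037
  1122 = 1*1037 + 85
  1037 = 12*85 + 17
  85 = 5*17
so gcd(17867, 1122) = 17.
17 divides -1836, so solutions exist.
Back-substitute for Bézout coefficients:
  17 = 1037 - 12*85
  ... = 17867*(13) + 1122*(-207)
Scale by -1836/17 = -108: (a₀, b₀) = (-1404, 22356).
General solution: a = -1404 + 66t, b = 22356 - 1051t for integer t.
a ≥ 0: smallest is -1404 mod 66 = 48 (at t = 22), with b = -766.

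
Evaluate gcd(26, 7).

gcd(26, 7):
  26 = 3×7 + 5
  7 = 1×5 + 2
  5 = 2×2 + 1
  2 = 2×1
so gcd(26, 7) = 1.

1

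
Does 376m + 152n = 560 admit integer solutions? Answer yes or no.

gcd(376, 152) = 8.
8 divides 560, so integer solutions exist.

yes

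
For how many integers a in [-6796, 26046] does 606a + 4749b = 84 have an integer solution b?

21

gcd(4749, 606) = 3  (4749 = 7*606 + 507, 606 = 1*507 + 99, 507 = 5*99 + 12, 99 = 8*12 + 3, 12 = 4*3).
Back-substituting, 606*(384) + 4749*(-49) = 3.
Scale by 28: particular solution (10752, -1372); reduce a mod 1583: (1254, -160).
General solution: a = 1254 + 1583t, b = -160 - 202t for integer t.
-6796 ≤ 1254 + 1583t ≤ 26046 gives t ∈ [-5, 15], which is 21 values.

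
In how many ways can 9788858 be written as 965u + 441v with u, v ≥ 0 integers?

gcd(965, 441):
  965 = 2·441 + 83
  441 = 5·83 + 26
  83 = 3·26 + 5
  26 = 5·5 + 1
  5 = 5·1
so gcd(965, 441) = 1.
Back-substitute for Bézout coefficients:
  1 = 26 - 5·5
  ... = 965·(-85) + 441·(186)
Scale by 9788858: one solution is (-832052930, 1820727588). Reduce u mod 441: (292, 21558).
General: u = 292 + 441t, v = 21558 - 965t.
u ≥ 0 ⇒ t ≥ 0; v ≥ 0 ⇒ t ≤ 22. So t ∈ [0, 22]: 23 solutions.

23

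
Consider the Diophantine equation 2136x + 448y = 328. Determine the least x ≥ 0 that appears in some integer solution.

27

gcd(2136, 448) = 8  (2136 = 4*448 + 344, 448 = 1*344 + 104, 344 = 3*104 + 32, 104 = 3*32 + 8, 32 = 4*8).
8 divides 328, so solutions exist.
Back-substituting, 2136*(-13) + 448*(62) = 8.
Scale by 328/8 = 41: (x₀, y₀) = (-533, 2542).
General solution: x = -533 + 56t, y = 2542 - 267t for integer t.
x ≥ 0: smallest is -533 mod 56 = 27 (at t = 10), with y = -128.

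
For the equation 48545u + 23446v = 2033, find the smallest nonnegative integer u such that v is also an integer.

909

gcd(48545, 23446):
  48545 = 2·23446 + 1653
  23446 = 14·1653 + 304
  1653 = 5·304 + 133
  304 = 2·133 + 38
  133 = 3·38 + 19
  38 = 2·19
so gcd(48545, 23446) = 19.
19 divides 2033, so solutions exist.
Back-substitute for Bézout coefficients:
  19 = 133 - 3·38
  ... = 48545·(539) + 23446·(-1116)
Scale by 2033/19 = 107: (u₀, v₀) = (57673, -119412).
General solution: u = 57673 + 1234t, v = -119412 - 2555t for integer t.
u ≥ 0: smallest is 57673 mod 1234 = 909 (at t = -46), with v = -1882.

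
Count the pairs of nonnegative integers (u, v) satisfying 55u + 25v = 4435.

16

gcd(55, 25) = 5.
By Bézout, 55×(1) + 25×(-2) = 5.
One solution: (2, 173).
General: u = 2 + 5t, v = 173 - 11t.
u ≥ 0 ⇒ t ≥ 0; v ≥ 0 ⇒ t ≤ 15. So t ∈ [0, 15]: 16 solutions.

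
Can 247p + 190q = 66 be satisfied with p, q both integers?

no

gcd(247, 190):
  247 = 1×190 + 57
  190 = 3×57 + 19
  57 = 3×19
so gcd(247, 190) = 19.
19 does not divide 66 (remainder 9), so no integer solutions.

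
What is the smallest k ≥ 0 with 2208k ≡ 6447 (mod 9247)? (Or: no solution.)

2478

gcd(9247, 2208):
  9247 = 4·2208 + 415
  2208 = 5·415 + 133
  415 = 3·133 + 16
  133 = 8·16 + 5
  16 = 3·5 + 1
  5 = 5·1
so gcd(9247, 2208) = 1.
1 divides 6447, so solutions exist.
Back-substitute for Bézout coefficients:
  1 = 16 - 3·5
  ... = 2208·(-1738) + 9247·(415)
So 2208·(-1738) ≡ 1 (mod 9247); multiply by 6447: k ≡ -11204886 (mod 9247).
Smallest nonnegative: k = -11204886 mod 9247 = 2478.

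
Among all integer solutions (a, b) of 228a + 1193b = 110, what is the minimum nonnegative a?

gcd(1193, 228) = 1.
1 divides 110, so solutions exist.
By Bézout, 228·(225) + 1193·(-43) = 1.
Scale by 110/1 = 110: (a₀, b₀) = (24750, -4730).
General solution: a = 24750 + 1193t, b = -4730 - 228t for integer t.
a ≥ 0: smallest is 24750 mod 1193 = 890 (at t = -20), with b = -170.

890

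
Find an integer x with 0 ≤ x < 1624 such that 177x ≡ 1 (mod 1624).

1257

gcd(1624, 177) = 1.
By Bézout, 177·(-367) + 1624·(40) = 1.
So 177·-367 ≡ 1 (mod 1624), and -367 mod 1624 = 1257.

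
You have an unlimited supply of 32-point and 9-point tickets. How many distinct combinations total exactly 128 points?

1

Need nonnegative integers with 32j + 9k = 128.
gcd(32, 9) = 1, and 32·(2) + 9·(-7) = 1.
So (j₀, k₀) = (256, -896); general j = 256 + 9t, k = -896 - 32t.
j ≥ 0 ⇒ t ≥ -28; k ≥ 0 ⇒ t ≤ -28. That's 1 value of t.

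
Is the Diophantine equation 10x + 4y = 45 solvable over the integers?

no

gcd(10, 4) = 2.
2 does not divide 45 (remainder 1), so no integer solutions.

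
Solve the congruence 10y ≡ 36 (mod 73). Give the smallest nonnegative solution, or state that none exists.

gcd(73, 10) = 1  (73 = 7×10 + 3, 10 = 3×3 + 1, 3 = 3×1).
1 divides 36, so solutions exist.
Back-substituting, 10×(22) + 73×(-3) = 1.
So 10×(22) ≡ 1 (mod 73); multiply by 36: y ≡ 792 (mod 73).
Smallest nonnegative: y = 792 mod 73 = 62.

62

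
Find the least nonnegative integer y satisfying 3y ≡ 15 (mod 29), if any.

gcd(29, 3) = 1  (29 = 9×3 + 2, 3 = 1×2 + 1, 2 = 2×1).
1 divides 15, so solutions exist.
Back-substituting, 3×(10) + 29×(-1) = 1.
So 3×(10) ≡ 1 (mod 29); multiply by 15: y ≡ 150 (mod 29).
Smallest nonnegative: y = 150 mod 29 = 5.

5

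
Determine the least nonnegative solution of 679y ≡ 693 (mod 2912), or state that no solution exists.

gcd(2912, 679):
  2912 = 4×679 + 196
  679 = 3×196 + 91
  196 = 2×91 + 14
  91 = 6×14 + 7
  14 = 2×7
so gcd(2912, 679) = 7.
7 divides 693, so solutions exist.
Back-substitute for Bézout coefficients:
  7 = 91 - 6×14
  ... = 679×(193) + 2912×(-45)
So 679×(193) ≡ 7 (mod 2912); multiply by 99: y ≡ 19107 (mod 416).
Smallest nonnegative: y = 19107 mod 416 = 387.

387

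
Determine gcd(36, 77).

1

gcd(77, 36) = 1  (77 = 2·36 + 5, 36 = 7·5 + 1, 5 = 5·1).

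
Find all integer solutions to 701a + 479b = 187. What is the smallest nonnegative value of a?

3

gcd(701, 479):
  701 = 1*479 + 222
  479 = 2*222 + 35
  222 = 6*35 + 12
  35 = 2*12 + 11
  12 = 1*11 + 1
  11 = 11*1
so gcd(701, 479) = 1.
1 divides 187, so solutions exist.
Back-substitute for Bézout coefficients:
  1 = 12 - 1*11
  ... = 701*(41) + 479*(-60)
Scale by 187/1 = 187: (a₀, b₀) = (7667, -11220).
General solution: a = 7667 + 479t, b = -11220 - 701t for integer t.
a ≥ 0: smallest is 7667 mod 479 = 3 (at t = -16), with b = -4.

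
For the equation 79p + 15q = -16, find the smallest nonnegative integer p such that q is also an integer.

11

gcd(79, 15):
  79 = 5·15 + 4
  15 = 3·4 + 3
  4 = 1·3 + 1
  3 = 3·1
so gcd(79, 15) = 1.
1 divides -16, so solutions exist.
Back-substitute for Bézout coefficients:
  1 = 4 - 1·3
  ... = 79·(4) + 15·(-21)
Scale by -16/1 = -16: (p₀, q₀) = (-64, 336).
General solution: p = -64 + 15t, q = 336 - 79t for integer t.
p ≥ 0: smallest is -64 mod 15 = 11 (at t = 5), with q = -59.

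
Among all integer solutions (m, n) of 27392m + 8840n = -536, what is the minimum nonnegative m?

192

gcd(27392, 8840):
  27392 = 3·8840 + 872
  8840 = 10·872 + 120
  872 = 7·120 + 32
  120 = 3·32 + 24
  32 = 1·24 + 8
  24 = 3·8
so gcd(27392, 8840) = 8.
8 divides -536, so solutions exist.
Back-substitute for Bézout coefficients:
  8 = 32 - 1·24
  ... = 27392·(294) + 8840·(-911)
Scale by -536/8 = -67: (m₀, n₀) = (-19698, 61037).
General solution: m = -19698 + 1105t, n = 61037 - 3424t for integer t.
m ≥ 0: smallest is -19698 mod 1105 = 192 (at t = 18), with n = -595.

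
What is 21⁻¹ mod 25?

gcd(25, 21):
  25 = 1×21 + 4
  21 = 5×4 + 1
  4 = 4×1
so gcd(25, 21) = 1.
Back-substitute for Bézout coefficients:
  1 = 21 - 5×4
  ... = 21×(6) + 25×(-5)
So 21×6 ≡ 1 (mod 25), and 6 mod 25 = 6.

6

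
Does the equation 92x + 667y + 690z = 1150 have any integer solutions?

yes

gcd(667, 92) = 23  (667 = 7×92 + 23, 92 = 4×23).
gcd(23, 690) = 23.
23 divides 1150, so integer solutions exist.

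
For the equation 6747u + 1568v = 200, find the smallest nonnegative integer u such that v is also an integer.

gcd(6747, 1568) = 1  (6747 = 4·1568 + 475, 1568 = 3·475 + 143, 475 = 3·143 + 46, 143 = 3·46 + 5, 46 = 9·5 + 1, 5 = 5·1).
1 divides 200, so solutions exist.
Back-substituting, 6747·(307) + 1568·(-1321) = 1.
Scale by 200/1 = 200: (u₀, v₀) = (61400, -264200).
General solution: u = 61400 + 1568t, v = -264200 - 6747t for integer t.
u ≥ 0: smallest is 61400 mod 1568 = 248 (at t = -39), with v = -1067.

248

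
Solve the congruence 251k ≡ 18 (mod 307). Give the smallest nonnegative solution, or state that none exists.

gcd(307, 251) = 1  (307 = 1*251 + 56, 251 = 4*56 + 27, 56 = 2*27 + 2, 27 = 13*2 + 1, 2 = 2*1).
1 divides 18, so solutions exist.
Back-substituting, 251*(148) + 307*(-121) = 1.
So 251*(148) ≡ 1 (mod 307); multiply by 18: k ≡ 2664 (mod 307).
Smallest nonnegative: k = 2664 mod 307 = 208.

208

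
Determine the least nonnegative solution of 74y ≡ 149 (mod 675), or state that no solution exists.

gcd(675, 74) = 1.
1 divides 149, so solutions exist.
By Bézout, 74×(-301) + 675×(33) = 1.
So 74×(-301) ≡ 1 (mod 675); multiply by 149: y ≡ -44849 (mod 675).
Smallest nonnegative: y = -44849 mod 675 = 376.

376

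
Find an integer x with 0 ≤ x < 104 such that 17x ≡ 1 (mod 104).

49

gcd(104, 17) = 1  (104 = 6*17 + 2, 17 = 8*2 + 1, 2 = 2*1).
Back-substituting, 17*(49) + 104*(-8) = 1.
So 17*49 ≡ 1 (mod 104), and 49 mod 104 = 49.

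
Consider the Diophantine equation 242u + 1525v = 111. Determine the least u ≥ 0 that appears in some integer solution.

gcd(1525, 242):
  1525 = 6·242 + 73
  242 = 3·73 + 23
  73 = 3·23 + 4
  23 = 5·4 + 3
  4 = 1·3 + 1
  3 = 3·1
so gcd(1525, 242) = 1.
1 divides 111, so solutions exist.
Back-substitute for Bézout coefficients:
  1 = 4 - 1·3
  ... = 242·(-397) + 1525·(63)
Scale by 111/1 = 111: (u₀, v₀) = (-44067, 6993).
General solution: u = -44067 + 1525t, v = 6993 - 242t for integer t.
u ≥ 0: smallest is -44067 mod 1525 = 158 (at t = 29), with v = -25.

158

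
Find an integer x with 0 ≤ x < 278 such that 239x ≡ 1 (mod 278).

gcd(278, 239):
  278 = 1*239 + 39
  239 = 6*39 + 5
  39 = 7*5 + 4
  5 = 1*4 + 1
  4 = 4*1
so gcd(278, 239) = 1.
Back-substitute for Bézout coefficients:
  1 = 5 - 1*4
  ... = 239*(57) + 278*(-49)
So 239*57 ≡ 1 (mod 278), and 57 mod 278 = 57.

57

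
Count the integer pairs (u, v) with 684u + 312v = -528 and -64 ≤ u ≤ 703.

29

gcd(684, 312):
  684 = 2*312 + 60
  312 = 5*60 + 12
  60 = 5*12
so gcd(684, 312) = 12.
Back-substitute for Bézout coefficients:
  12 = 312 - 5*60
  ... = 684*(-5) + 312*(11)
Scale by -44: particular solution (220, -484); reduce u mod 26: (12, -28).
General solution: u = 12 + 26t, v = -28 - 57t for integer t.
-64 ≤ 12 + 26t ≤ 703 gives t ∈ [-2, 26], which is 29 values.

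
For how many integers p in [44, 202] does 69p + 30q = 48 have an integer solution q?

gcd(69, 30) = 3  (69 = 2·30 + 9, 30 = 3·9 + 3, 9 = 3·3).
Back-substituting, 69·(-3) + 30·(7) = 3.
Scale by 16: particular solution (-48, 112); reduce p mod 10: (2, -3).
General solution: p = 2 + 10t, q = -3 - 23t for integer t.
44 ≤ 2 + 10t ≤ 202 gives t ∈ [5, 20], which is 16 values.

16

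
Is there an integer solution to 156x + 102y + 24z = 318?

gcd(156, 102) = 6  (156 = 1*102 + 54, 102 = 1*54 + 48, 54 = 1*48 + 6, 48 = 8*6).
gcd(6, 24) = 6.
6 divides 318, so integer solutions exist.

yes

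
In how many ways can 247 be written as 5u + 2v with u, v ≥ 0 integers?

25

gcd(5, 2) = 1.
By Bézout, 5×(1) + 2×(-2) = 1.
One solution: (1, 121).
General: u = 1 + 2t, v = 121 - 5t.
u ≥ 0 ⇒ t ≥ 0; v ≥ 0 ⇒ t ≤ 24. So t ∈ [0, 24]: 25 solutions.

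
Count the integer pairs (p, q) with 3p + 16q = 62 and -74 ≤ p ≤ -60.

1

gcd(16, 3) = 1  (16 = 5*3 + 1, 3 = 3*1).
Back-substituting, 3*(-5) + 16*(1) = 1.
Scale by 62: particular solution (-310, 62); reduce p mod 16: (10, 2).
General solution: p = 10 + 16t, q = 2 - 3t for integer t.
-74 ≤ 10 + 16t ≤ -60 gives t ∈ [-5, -5], which is 1 value.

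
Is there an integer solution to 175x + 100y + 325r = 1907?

gcd(175, 100) = 25  (175 = 1*100 + 75, 100 = 1*75 + 25, 75 = 3*25).
gcd(25, 325) = 25.
25 does not divide 1907 (remainder 7), so no integer solutions.

no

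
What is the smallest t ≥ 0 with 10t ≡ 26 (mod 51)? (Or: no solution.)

gcd(51, 10):
  51 = 5*10 + 1
  10 = 10*1
so gcd(51, 10) = 1.
1 divides 26, so solutions exist.
Back-substitute for Bézout coefficients:
  1 = 51 - 5*10
  ... = 10*(-5) + 51*(1)
So 10*(-5) ≡ 1 (mod 51); multiply by 26: t ≡ -130 (mod 51).
Smallest nonnegative: t = -130 mod 51 = 23.

23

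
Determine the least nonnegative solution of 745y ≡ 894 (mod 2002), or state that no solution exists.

gcd(2002, 745):
  2002 = 2×745 + 512
  745 = 1×512 + 233
  512 = 2×233 + 46
  233 = 5×46 + 3
  46 = 15×3 + 1
  3 = 3×1
so gcd(2002, 745) = 1.
1 divides 894, so solutions exist.
Back-substitute for Bézout coefficients:
  1 = 46 - 15×3
  ... = 745×(-653) + 2002×(243)
So 745×(-653) ≡ 1 (mod 2002); multiply by 894: y ≡ -583782 (mod 2002).
Smallest nonnegative: y = -583782 mod 2002 = 802.

802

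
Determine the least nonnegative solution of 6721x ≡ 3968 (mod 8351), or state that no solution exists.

4752

gcd(8351, 6721) = 1.
1 divides 3968, so solutions exist.
By Bézout, 6721·(-2659) + 8351·(2140) = 1.
So 6721·(-2659) ≡ 1 (mod 8351); multiply by 3968: x ≡ -10550912 (mod 8351).
Smallest nonnegative: x = -10550912 mod 8351 = 4752.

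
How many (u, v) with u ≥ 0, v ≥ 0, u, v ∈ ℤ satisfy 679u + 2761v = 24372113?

13

gcd(2761, 679) = 1  (2761 = 4·679 + 45, 679 = 15·45 + 4, 45 = 11·4 + 1, 4 = 4·1).
Back-substituting, 679·(-675) + 2761·(166) = 1.
Scale by 24372113: one solution is (-16451176275, 4045770758). Reduce u mod 2761: (2018, 8331).
General: u = 2018 + 2761t, v = 8331 - 679t.
u ≥ 0 ⇒ t ≥ 0; v ≥ 0 ⇒ t ≤ 12. So t ∈ [0, 12]: 13 solutions.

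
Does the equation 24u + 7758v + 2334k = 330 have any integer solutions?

yes

gcd(7758, 24) = 6.
gcd(6, 2334) = 6.
6 divides 330, so integer solutions exist.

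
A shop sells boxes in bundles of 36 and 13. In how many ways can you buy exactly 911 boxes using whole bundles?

2

Need nonnegative integers with 36j + 13k = 911.
gcd(36, 13) = 1, and 36·(4) + 13·(-11) = 1.
So (j₀, k₀) = (3644, -10021); general j = 3644 + 13t, k = -10021 - 36t.
j ≥ 0 ⇒ t ≥ -280; k ≥ 0 ⇒ t ≤ -279. That's 2 values of t.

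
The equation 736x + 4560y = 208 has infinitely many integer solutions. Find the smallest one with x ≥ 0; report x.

gcd(4560, 736):
  4560 = 6·736 + 144
  736 = 5·144 + 16
  144 = 9·16
so gcd(4560, 736) = 16.
16 divides 208, so solutions exist.
Back-substitute for Bézout coefficients:
  16 = 736 - 5·144
  ... = 736·(31) + 4560·(-5)
Scale by 208/16 = 13: (x₀, y₀) = (403, -65).
General solution: x = 403 + 285t, y = -65 - 46t for integer t.
x ≥ 0: smallest is 403 mod 285 = 118 (at t = -1), with y = -19.

118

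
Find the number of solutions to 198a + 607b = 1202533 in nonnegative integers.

10

gcd(607, 198) = 1  (607 = 3*198 + 13, 198 = 15*13 + 3, 13 = 4*3 + 1, 3 = 3*1).
Back-substituting, 198*(-187) + 607*(61) = 1.
Scale by 1202533: one solution is (-224873671, 73354513). Reduce a mod 607: (405, 1849).
General: a = 405 + 607t, b = 1849 - 198t.
a ≥ 0 ⇒ t ≥ 0; b ≥ 0 ⇒ t ≤ 9. So t ∈ [0, 9]: 10 solutions.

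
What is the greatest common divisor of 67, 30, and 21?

gcd(67, 30):
  67 = 2*30 + 7
  30 = 4*7 + 2
  7 = 3*2 + 1
  2 = 2*1
so gcd(67, 30) = 1.
gcd(1, 21) = 1.

1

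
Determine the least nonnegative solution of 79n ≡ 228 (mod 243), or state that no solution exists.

129

gcd(243, 79):
  243 = 3×79 + 6
  79 = 13×6 + 1
  6 = 6×1
so gcd(243, 79) = 1.
1 divides 228, so solutions exist.
Back-substitute for Bézout coefficients:
  1 = 79 - 13×6
  ... = 79×(40) + 243×(-13)
So 79×(40) ≡ 1 (mod 243); multiply by 228: n ≡ 9120 (mod 243).
Smallest nonnegative: n = 9120 mod 243 = 129.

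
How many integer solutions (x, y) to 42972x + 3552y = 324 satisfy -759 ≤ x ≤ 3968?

gcd(42972, 3552):
  42972 = 12×3552 + 348
  3552 = 10×348 + 72
  348 = 4×72 + 60
  72 = 1×60 + 12
  60 = 5×12
so gcd(42972, 3552) = 12.
Back-substitute for Bézout coefficients:
  12 = 72 - 1×60
  ... = 42972×(-51) + 3552×(617)
Scale by 27: particular solution (-1377, 16659); reduce x mod 296: (103, -1246).
General solution: x = 103 + 296t, y = -1246 - 3581t for integer t.
-759 ≤ 103 + 296t ≤ 3968 gives t ∈ [-2, 13], which is 16 values.

16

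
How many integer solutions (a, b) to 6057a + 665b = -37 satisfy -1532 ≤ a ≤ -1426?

1

gcd(6057, 665) = 1.
By Bézout, 6057·(-157) + 665·(1430) = 1.
Particular solution: (489, -4454).
General solution: a = 489 + 665t, b = -4454 - 6057t for integer t.
-1532 ≤ 489 + 665t ≤ -1426 gives t ∈ [-3, -3], which is 1 value.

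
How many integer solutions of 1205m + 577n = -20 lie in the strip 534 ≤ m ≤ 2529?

4

gcd(1205, 577) = 1  (1205 = 2*577 + 51, 577 = 11*51 + 16, 51 = 3*16 + 3, 16 = 5*3 + 1, 3 = 3*1).
Back-substituting, 1205*(-181) + 577*(378) = 1.
Scale by -20: particular solution (3620, -7560); reduce m mod 577: (158, -330).
General solution: m = 158 + 577t, n = -330 - 1205t for integer t.
534 ≤ 158 + 577t ≤ 2529 gives t ∈ [1, 4], which is 4 values.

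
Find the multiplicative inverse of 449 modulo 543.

gcd(543, 449):
  543 = 1·449 + 94
  449 = 4·94 + 73
  94 = 1·73 + 21
  73 = 3·21 + 10
  21 = 2·10 + 1
  10 = 10·1
so gcd(543, 449) = 1.
Back-substitute for Bézout coefficients:
  1 = 21 - 2·10
  ... = 449·(-52) + 543·(43)
So 449·-52 ≡ 1 (mod 543), and -52 mod 543 = 491.

491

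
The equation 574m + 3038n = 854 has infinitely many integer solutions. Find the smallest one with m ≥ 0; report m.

65

gcd(3038, 574):
  3038 = 5*574 + 168
  574 = 3*168 + 70
  168 = 2*70 + 28
  70 = 2*28 + 14
  28 = 2*14
so gcd(3038, 574) = 14.
14 divides 854, so solutions exist.
Back-substitute for Bézout coefficients:
  14 = 70 - 2*28
  ... = 574*(90) + 3038*(-17)
Scale by 854/14 = 61: (m₀, n₀) = (5490, -1037).
General solution: m = 5490 + 217t, n = -1037 - 41t for integer t.
m ≥ 0: smallest is 5490 mod 217 = 65 (at t = -25), with n = -12.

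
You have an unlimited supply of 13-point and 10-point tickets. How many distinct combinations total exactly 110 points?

Need nonnegative integers with 13j + 10k = 110.
gcd(13, 10) = 1, and 13·(-3) + 10·(4) = 1.
So (j₀, k₀) = (-330, 440); general j = -330 + 10t, k = 440 - 13t.
j ≥ 0 ⇒ t ≥ 33; k ≥ 0 ⇒ t ≤ 33. That's 1 value of t.

1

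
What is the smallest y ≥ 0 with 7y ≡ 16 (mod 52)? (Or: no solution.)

32

gcd(52, 7) = 1  (52 = 7·7 + 3, 7 = 2·3 + 1, 3 = 3·1).
1 divides 16, so solutions exist.
Back-substituting, 7·(15) + 52·(-2) = 1.
So 7·(15) ≡ 1 (mod 52); multiply by 16: y ≡ 240 (mod 52).
Smallest nonnegative: y = 240 mod 52 = 32.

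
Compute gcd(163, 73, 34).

1

gcd(163, 73):
  163 = 2×73 + 17
  73 = 4×17 + 5
  17 = 3×5 + 2
  5 = 2×2 + 1
  2 = 2×1
so gcd(163, 73) = 1.
gcd(1, 34) = 1.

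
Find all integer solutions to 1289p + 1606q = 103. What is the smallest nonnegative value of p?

101

gcd(1606, 1289):
  1606 = 1×1289 + 317
  1289 = 4×317 + 21
  317 = 15×21 + 2
  21 = 10×2 + 1
  2 = 2×1
so gcd(1606, 1289) = 1.
1 divides 103, so solutions exist.
Back-substitute for Bézout coefficients:
  1 = 21 - 10×2
  ... = 1289×(765) + 1606×(-614)
Scale by 103/1 = 103: (p₀, q₀) = (78795, -63242).
General solution: p = 78795 + 1606t, q = -63242 - 1289t for integer t.
p ≥ 0: smallest is 78795 mod 1606 = 101 (at t = -49), with q = -81.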